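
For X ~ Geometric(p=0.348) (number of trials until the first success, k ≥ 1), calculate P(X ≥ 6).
0.117825

We have X ~ Geometric(p=0.348) (number of trials until the first success, k ≥ 1).

For discrete distributions, P(X ≥ 6) = 1 - P(X ≤ 5).

P(X ≤ 5) = 0.882175
P(X ≥ 6) = 1 - 0.882175 = 0.117825

So there's approximately a 11.8% chance that X is at least 6.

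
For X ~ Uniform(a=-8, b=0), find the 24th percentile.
-6.0800

We have X ~ Uniform(a=-8, b=0).

We want to find x such that P(X ≤ x) = 0.24.

This is the 24th percentile, which means 24% of values fall below this point.

Using the inverse CDF (quantile function):
x = F⁻¹(0.24) = -6.0800

Verification: P(X ≤ -6.0800) = 0.24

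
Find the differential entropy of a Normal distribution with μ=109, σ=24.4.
4.6135 nats

We have X ~ Normal(μ=109, σ=24.4).

The differential entropy measures the uncertainty or information content of the distribution.

For a Normal distribution with μ=109, σ=24.4:
h(X) = 4.6135 nats

(In bits, this would be 6.6559 bits.)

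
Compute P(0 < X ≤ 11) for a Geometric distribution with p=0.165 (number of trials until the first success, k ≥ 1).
0.862421

We have X ~ Geometric(p=0.165) (number of trials until the first success, k ≥ 1).

To find P(0 < X ≤ 11), we use:
P(0 < X ≤ 11) = P(X ≤ 11) - P(X ≤ 0)
                 = F(11) - F(0)
                 = 0.862421 - 0.000000
                 = 0.862421

So there's approximately a 86.2% chance that X falls in this range.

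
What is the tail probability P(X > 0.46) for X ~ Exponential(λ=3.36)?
0.213184

We have X ~ Exponential(λ=3.36).

P(X > 0.46) = 1 - P(X ≤ 0.46)
                = 1 - F(0.46)
                = 1 - 0.786816
                = 0.213184

So there's approximately a 21.3% chance that X exceeds 0.46.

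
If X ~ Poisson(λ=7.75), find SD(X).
2.7839

We have X ~ Poisson(λ=7.75).

For a Poisson distribution with λ=7.75:
σ = √Var(X) = 2.7839

The standard deviation is the square root of the variance.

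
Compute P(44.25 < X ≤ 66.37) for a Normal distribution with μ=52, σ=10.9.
0.667767

We have X ~ Normal(μ=52, σ=10.9).

To find P(44.25 < X ≤ 66.37), we use:
P(44.25 < X ≤ 66.37) = P(X ≤ 66.37) - P(X ≤ 44.25)
                 = F(66.37) - F(44.25)
                 = 0.906307 - 0.238539
                 = 0.667767

So there's approximately a 66.8% chance that X falls in this range.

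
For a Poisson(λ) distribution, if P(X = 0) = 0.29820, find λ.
λ = 1.2100

For a Poisson(λ) distribution, the PMF at 0 is:
P(X = 0) = λ^0 e^(-λ) / 0! = e^(-λ)

Given P(X = 0) = 0.29820:
e^(-λ) = 0.29820
-λ = ln(0.29820)
λ = -ln(0.29820) = 1.2100

Verification: e^(-1.2100) = 0.29820 ✓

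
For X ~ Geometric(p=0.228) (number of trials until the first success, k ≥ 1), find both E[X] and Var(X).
E[X] = 4.3860, Var(X) = 14.8507

We have X ~ Geometric(p=0.228) (number of trials until the first success, k ≥ 1).

For a Geometric distribution with p=0.228 (number of trials until the first success, k ≥ 1):

Expected value:
E[X] = 4.3860

Variance:
Var(X) = 14.8507

Standard deviation:
σ = √Var(X) = 3.8537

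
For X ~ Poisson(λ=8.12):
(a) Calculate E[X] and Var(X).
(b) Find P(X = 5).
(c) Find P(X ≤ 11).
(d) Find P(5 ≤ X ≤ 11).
(a) E[X] = 8.1200, Var(X) = 8.1200
(b) P(X = 5) = 0.087524
(c) P(X ≤ 11) = 0.879219
(d) P(5 ≤ X ≤ 11) = 0.786254

We have X ~ Poisson(λ=8.12).

(a) Moments:
E[X] = 8.1200
Var(X) = 8.1200
σ = √Var(X) = 2.8496

(b) Point probability using PMF:
P(X = 5) = 0.087524

(c) Cumulative probability using CDF:
P(X ≤ 11) = F(11) = 0.879219

(d) Range probability:
P(5 ≤ X ≤ 11) = P(X ≤ 11) - P(X ≤ 4)
                   = F(11) - F(4)
                   = 0.879219 - 0.092965
                   = 0.786254

This means approximately 78.6% of outcomes fall in the interval [5, 11].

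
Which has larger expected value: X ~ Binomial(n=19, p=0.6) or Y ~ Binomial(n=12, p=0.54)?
X has larger mean (11.4000 > 6.4800)

Compute the expected value for each distribution:

X ~ Binomial(n=19, p=0.6):
E[X] = 11.4000

Y ~ Binomial(n=12, p=0.54):
E[Y] = 6.4800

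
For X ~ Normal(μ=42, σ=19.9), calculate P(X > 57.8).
0.213606

We have X ~ Normal(μ=42, σ=19.9).

P(X > 57.8) = 1 - P(X ≤ 57.8)
                = 1 - F(57.8)
                = 1 - 0.786394
                = 0.213606

So there's approximately a 21.4% chance that X exceeds 57.8.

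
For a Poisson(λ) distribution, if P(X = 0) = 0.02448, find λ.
λ = 3.7099

For a Poisson(λ) distribution, the PMF at 0 is:
P(X = 0) = λ^0 e^(-λ) / 0! = e^(-λ)

Given P(X = 0) = 0.02448:
e^(-λ) = 0.02448
-λ = ln(0.02448)
λ = -ln(0.02448) = 3.7099

Verification: e^(-3.7099) = 0.02448 ✓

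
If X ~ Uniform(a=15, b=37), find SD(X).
6.3509

We have X ~ Uniform(a=15, b=37).

For a Uniform distribution with a=15, b=37:
σ = √Var(X) = 6.3509

The standard deviation is the square root of the variance.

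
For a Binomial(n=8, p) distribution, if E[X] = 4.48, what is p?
p = 0.56

For a Binomial(n, p) distribution:
E[X] = n × p

Given n = 8 and E[X] = 4.48:
4.48 = 8 × p
p = 4.48 / 8 = 0.56

Verification: Binomial(8, 0.56) has E[X] = 4.48 ✓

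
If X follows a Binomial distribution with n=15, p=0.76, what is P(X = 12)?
0.233565

We have X ~ Binomial(n=15, p=0.76).

For a Binomial distribution, the PMF gives us the probability of each outcome.

Using the PMF formula:
P(X = 12) = 0.233565

Rounded to 4 decimal places: 0.2336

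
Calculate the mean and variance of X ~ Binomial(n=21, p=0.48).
E[X] = 10.0800, Var(X) = 5.2416

We have X ~ Binomial(n=21, p=0.48).

For a Binomial distribution with n=21, p=0.48:

Expected value:
E[X] = 10.0800

Variance:
Var(X) = 5.2416

Standard deviation:
σ = √Var(X) = 2.2895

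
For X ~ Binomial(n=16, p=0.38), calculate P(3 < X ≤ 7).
0.682090

We have X ~ Binomial(n=16, p=0.38).

To find P(3 < X ≤ 7), we use:
P(3 < X ≤ 7) = P(X ≤ 7) - P(X ≤ 3)
                 = F(7) - F(3)
                 = 0.770197 - 0.088107
                 = 0.682090

So there's approximately a 68.2% chance that X falls in this range.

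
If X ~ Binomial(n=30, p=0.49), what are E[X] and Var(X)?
E[X] = 14.7000, Var(X) = 7.4970

We have X ~ Binomial(n=30, p=0.49).

For a Binomial distribution with n=30, p=0.49:

Expected value:
E[X] = 14.7000

Variance:
Var(X) = 7.4970

Standard deviation:
σ = √Var(X) = 2.7381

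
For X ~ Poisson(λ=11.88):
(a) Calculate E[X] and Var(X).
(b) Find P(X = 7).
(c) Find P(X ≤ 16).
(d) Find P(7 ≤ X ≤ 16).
(a) E[X] = 11.8800, Var(X) = 11.8800
(b) P(X = 7) = 0.045906
(c) P(X ≤ 16) = 0.905094
(d) P(7 ≤ X ≤ 16) = 0.856121

We have X ~ Poisson(λ=11.88).

(a) Moments:
E[X] = 11.8800
Var(X) = 11.8800
σ = √Var(X) = 3.4467

(b) Point probability using PMF:
P(X = 7) = 0.045906

(c) Cumulative probability using CDF:
P(X ≤ 16) = F(16) = 0.905094

(d) Range probability:
P(7 ≤ X ≤ 16) = P(X ≤ 16) - P(X ≤ 6)
                   = F(16) - F(6)
                   = 0.905094 - 0.048973
                   = 0.856121

This means approximately 85.6% of outcomes fall in the interval [7, 16].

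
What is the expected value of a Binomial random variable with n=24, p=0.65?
15.6000

We have X ~ Binomial(n=24, p=0.65).

For a Binomial distribution with n=24, p=0.65:
E[X] = 15.6000

This is the expected (average) value of X.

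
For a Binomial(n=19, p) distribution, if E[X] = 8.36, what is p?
p = 0.44

For a Binomial(n, p) distribution:
E[X] = n × p

Given n = 19 and E[X] = 8.36:
8.36 = 19 × p
p = 8.36 / 19 = 0.44

Verification: Binomial(19, 0.44) has E[X] = 8.36 ✓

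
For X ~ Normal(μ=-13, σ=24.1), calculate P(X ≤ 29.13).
0.959779

We have X ~ Normal(μ=-13, σ=24.1).

The CDF gives us P(X ≤ k).

Using the CDF:
P(X ≤ 29.13) = 0.959779

This means there's approximately a 96.0% chance that X is at most 29.13.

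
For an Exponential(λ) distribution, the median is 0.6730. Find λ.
λ = 1.0299

For X ~ Exponential(λ), the CDF is F(x) = 1 - e^(-λx).
The median m satisfies F(m) = 0.5:
1 - e^(-λm) = 0.5
e^(-λm) = 0.5
λm = ln(2)
m = ln(2) / λ

Given m = 0.6730:
λ = ln(2) / 0.6730 = 0.693147 / 0.6730 = 1.0299

Verification: ln(2) / 1.0299 = 0.6730 ✓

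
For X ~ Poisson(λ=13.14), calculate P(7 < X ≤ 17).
0.832390

We have X ~ Poisson(λ=13.14).

To find P(7 < X ≤ 17), we use:
P(7 < X ≤ 17) = P(X ≤ 17) - P(X ≤ 7)
                 = F(17) - F(7)
                 = 0.882603 - 0.050214
                 = 0.832390

So there's approximately a 83.2% chance that X falls in this range.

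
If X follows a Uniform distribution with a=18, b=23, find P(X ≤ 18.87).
0.174000

We have X ~ Uniform(a=18, b=23).

The CDF gives us P(X ≤ k).

Using the CDF:
P(X ≤ 18.87) = 0.174000

This means there's approximately a 17.4% chance that X is at most 18.87.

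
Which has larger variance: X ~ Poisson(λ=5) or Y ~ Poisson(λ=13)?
Y has larger variance (13.0000 > 5.0000)

Compute the variance for each distribution:

X ~ Poisson(λ=5):
Var(X) = 5.0000

Y ~ Poisson(λ=13):
Var(Y) = 13.0000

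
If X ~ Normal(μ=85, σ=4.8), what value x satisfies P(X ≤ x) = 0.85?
89.9749

We have X ~ Normal(μ=85, σ=4.8).

We want to find x such that P(X ≤ x) = 0.85.

This is the 85th percentile, which means 85% of values fall below this point.

Using the inverse CDF (quantile function):
x = F⁻¹(0.85) = 89.9749

Verification: P(X ≤ 89.9749) = 0.85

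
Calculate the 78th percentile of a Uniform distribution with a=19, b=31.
28.3600

We have X ~ Uniform(a=19, b=31).

We want to find x such that P(X ≤ x) = 0.78.

This is the 78th percentile, which means 78% of values fall below this point.

Using the inverse CDF (quantile function):
x = F⁻¹(0.78) = 28.3600

Verification: P(X ≤ 28.3600) = 0.78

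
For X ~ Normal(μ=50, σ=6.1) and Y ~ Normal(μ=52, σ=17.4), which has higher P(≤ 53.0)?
X has higher probability (P(X ≤ 53.0) = 0.6886 > P(Y ≤ 53.0) = 0.5229)

Compute P(≤ 53.0) for each distribution:

X ~ Normal(μ=50, σ=6.1):
P(X ≤ 53.0) = 0.6886

Y ~ Normal(μ=52, σ=17.4):
P(Y ≤ 53.0) = 0.5229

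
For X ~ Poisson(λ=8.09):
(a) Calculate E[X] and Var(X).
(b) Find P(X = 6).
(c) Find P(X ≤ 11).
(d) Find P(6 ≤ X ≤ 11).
(a) E[X] = 8.0900, Var(X) = 8.0900
(b) P(X = 6) = 0.119376
(c) P(X ≤ 11) = 0.881470
(d) P(6 ≤ X ≤ 11) = 0.698339

We have X ~ Poisson(λ=8.09).

(a) Moments:
E[X] = 8.0900
Var(X) = 8.0900
σ = √Var(X) = 2.8443

(b) Point probability using PMF:
P(X = 6) = 0.119376

(c) Cumulative probability using CDF:
P(X ≤ 11) = F(11) = 0.881470

(d) Range probability:
P(6 ≤ X ≤ 11) = P(X ≤ 11) - P(X ≤ 5)
                   = F(11) - F(5)
                   = 0.881470 - 0.183130
                   = 0.698339

This means approximately 69.8% of outcomes fall in the interval [6, 11].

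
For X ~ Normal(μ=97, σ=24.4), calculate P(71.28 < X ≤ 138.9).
0.811111

We have X ~ Normal(μ=97, σ=24.4).

To find P(71.28 < X ≤ 138.9), we use:
P(71.28 < X ≤ 138.9) = P(X ≤ 138.9) - P(X ≤ 71.28)
                 = F(138.9) - F(71.28)
                 = 0.957030 - 0.145919
                 = 0.811111

So there's approximately a 81.1% chance that X falls in this range.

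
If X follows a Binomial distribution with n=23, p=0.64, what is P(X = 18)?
0.066027

We have X ~ Binomial(n=23, p=0.64).

For a Binomial distribution, the PMF gives us the probability of each outcome.

Using the PMF formula:
P(X = 18) = 0.066027

Rounded to 4 decimal places: 0.0660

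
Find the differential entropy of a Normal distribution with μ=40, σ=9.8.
3.7013 nats

We have X ~ Normal(μ=40, σ=9.8).

The differential entropy measures the uncertainty or information content of the distribution.

For a Normal distribution with μ=40, σ=9.8:
h(X) = 3.7013 nats

(In bits, this would be 5.3399 bits.)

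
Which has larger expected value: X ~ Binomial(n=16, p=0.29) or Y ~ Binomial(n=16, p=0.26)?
X has larger mean (4.6400 > 4.1600)

Compute the expected value for each distribution:

X ~ Binomial(n=16, p=0.29):
E[X] = 4.6400

Y ~ Binomial(n=16, p=0.26):
E[Y] = 4.1600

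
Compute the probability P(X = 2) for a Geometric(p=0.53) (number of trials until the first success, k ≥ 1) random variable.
0.249100

We have X ~ Geometric(p=0.53) (number of trials until the first success, k ≥ 1).

For a Geometric distribution, the PMF gives us the probability of each outcome.

Using the PMF formula:
P(X = 2) = 0.249100

Rounded to 4 decimal places: 0.2491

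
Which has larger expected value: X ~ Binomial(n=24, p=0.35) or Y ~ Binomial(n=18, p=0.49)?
Y has larger mean (8.8200 > 8.4000)

Compute the expected value for each distribution:

X ~ Binomial(n=24, p=0.35):
E[X] = 8.4000

Y ~ Binomial(n=18, p=0.49):
E[Y] = 8.8200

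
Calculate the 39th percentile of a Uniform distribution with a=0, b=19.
7.4100

We have X ~ Uniform(a=0, b=19).

We want to find x such that P(X ≤ x) = 0.39.

This is the 39th percentile, which means 39% of values fall below this point.

Using the inverse CDF (quantile function):
x = F⁻¹(0.39) = 7.4100

Verification: P(X ≤ 7.4100) = 0.39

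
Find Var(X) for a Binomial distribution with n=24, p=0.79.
3.9816

We have X ~ Binomial(n=24, p=0.79).

For a Binomial distribution with n=24, p=0.79:
Var(X) = 3.9816

The variance measures the spread of the distribution around the mean.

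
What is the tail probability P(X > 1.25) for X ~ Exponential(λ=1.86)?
0.097783

We have X ~ Exponential(λ=1.86).

P(X > 1.25) = 1 - P(X ≤ 1.25)
                = 1 - F(1.25)
                = 1 - 0.902217
                = 0.097783

So there's approximately a 9.8% chance that X exceeds 1.25.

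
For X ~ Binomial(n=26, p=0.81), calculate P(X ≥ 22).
0.433310

We have X ~ Binomial(n=26, p=0.81).

For discrete distributions, P(X ≥ 22) = 1 - P(X ≤ 21).

P(X ≤ 21) = 0.566690
P(X ≥ 22) = 1 - 0.566690 = 0.433310

So there's approximately a 43.3% chance that X is at least 22.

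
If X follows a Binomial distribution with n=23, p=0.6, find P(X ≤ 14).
0.611644

We have X ~ Binomial(n=23, p=0.6).

The CDF gives us P(X ≤ k).

Using the CDF:
P(X ≤ 14) = 0.611644

This means there's approximately a 61.2% chance that X is at most 14.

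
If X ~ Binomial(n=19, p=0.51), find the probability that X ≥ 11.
0.356122

We have X ~ Binomial(n=19, p=0.51).

For discrete distributions, P(X ≥ 11) = 1 - P(X ≤ 10).

P(X ≤ 10) = 0.643878
P(X ≥ 11) = 1 - 0.643878 = 0.356122

So there's approximately a 35.6% chance that X is at least 11.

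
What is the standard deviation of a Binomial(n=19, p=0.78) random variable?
1.8057

We have X ~ Binomial(n=19, p=0.78).

For a Binomial distribution with n=19, p=0.78:
σ = √Var(X) = 1.8057

The standard deviation is the square root of the variance.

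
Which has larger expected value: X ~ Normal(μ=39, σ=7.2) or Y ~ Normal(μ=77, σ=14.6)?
Y has larger mean (77.0000 > 39.0000)

Compute the expected value for each distribution:

X ~ Normal(μ=39, σ=7.2):
E[X] = 39.0000

Y ~ Normal(μ=77, σ=14.6):
E[Y] = 77.0000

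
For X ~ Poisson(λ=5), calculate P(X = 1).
0.033690

We have X ~ Poisson(λ=5).

For a Poisson distribution, the PMF gives us the probability of each outcome.

Using the PMF formula:
P(X = 1) = 0.033690

Rounded to 4 decimal places: 0.0337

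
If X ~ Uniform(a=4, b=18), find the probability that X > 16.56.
0.102857

We have X ~ Uniform(a=4, b=18).

P(X > 16.56) = 1 - P(X ≤ 16.56)
                = 1 - F(16.56)
                = 1 - 0.897143
                = 0.102857

So there's approximately a 10.3% chance that X exceeds 16.56.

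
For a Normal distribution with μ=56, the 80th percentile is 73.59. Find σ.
σ = 20.9001

For X ~ Normal(μ, σ), the p-th percentile satisfies x = μ + z_p × σ,
where z_p = Φ⁻¹(p) is the standard normal quantile.

Step 1: z_{0.8} = Φ⁻¹(0.8) = 0.8416

Step 2: Solve for σ:
73.59 = 56 + 0.8416 × σ
σ = (73.59 - 56) / 0.8416
σ = 17.59 / 0.8416
σ = 20.9001

Verification: μ + z × σ = 56 + 0.8416 × 20.9001 = 73.59 ✓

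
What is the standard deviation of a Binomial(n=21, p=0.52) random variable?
2.2895

We have X ~ Binomial(n=21, p=0.52).

For a Binomial distribution with n=21, p=0.52:
σ = √Var(X) = 2.2895

The standard deviation is the square root of the variance.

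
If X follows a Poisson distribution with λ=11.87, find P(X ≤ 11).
0.476543

We have X ~ Poisson(λ=11.87).

The CDF gives us P(X ≤ k).

Using the CDF:
P(X ≤ 11) = 0.476543

This means there's approximately a 47.7% chance that X is at most 11.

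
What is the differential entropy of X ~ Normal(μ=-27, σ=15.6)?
4.1662 nats

We have X ~ Normal(μ=-27, σ=15.6).

The differential entropy measures the uncertainty or information content of the distribution.

For a Normal distribution with μ=-27, σ=15.6:
h(X) = 4.1662 nats

(In bits, this would be 6.0106 bits.)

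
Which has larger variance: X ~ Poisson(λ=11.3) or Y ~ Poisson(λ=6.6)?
X has larger variance (11.3000 > 6.6000)

Compute the variance for each distribution:

X ~ Poisson(λ=11.3):
Var(X) = 11.3000

Y ~ Poisson(λ=6.6):
Var(Y) = 6.6000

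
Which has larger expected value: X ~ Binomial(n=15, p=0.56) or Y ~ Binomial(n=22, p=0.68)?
Y has larger mean (14.9600 > 8.4000)

Compute the expected value for each distribution:

X ~ Binomial(n=15, p=0.56):
E[X] = 8.4000

Y ~ Binomial(n=22, p=0.68):
E[Y] = 14.9600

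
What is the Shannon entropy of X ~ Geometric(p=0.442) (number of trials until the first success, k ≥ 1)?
1.5530 nats

We have X ~ Geometric(p=0.442) (number of trials until the first success, k ≥ 1).

The Shannon entropy measures the uncertainty or information content of the distribution.

For a Geometric distribution with p=0.442 (number of trials until the first success, k ≥ 1):
H(X) = 1.5530 nats

(In bits, this would be 2.2404 bits.)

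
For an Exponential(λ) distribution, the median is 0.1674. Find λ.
λ = 4.1407

For X ~ Exponential(λ), the CDF is F(x) = 1 - e^(-λx).
The median m satisfies F(m) = 0.5:
1 - e^(-λm) = 0.5
e^(-λm) = 0.5
λm = ln(2)
m = ln(2) / λ

Given m = 0.1674:
λ = ln(2) / 0.1674 = 0.693147 / 0.1674 = 4.1407

Verification: ln(2) / 4.1407 = 0.1674 ✓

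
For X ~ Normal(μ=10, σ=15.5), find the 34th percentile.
3.6068

We have X ~ Normal(μ=10, σ=15.5).

We want to find x such that P(X ≤ x) = 0.34.

This is the 34th percentile, which means 34% of values fall below this point.

Using the inverse CDF (quantile function):
x = F⁻¹(0.34) = 3.6068

Verification: P(X ≤ 3.6068) = 0.34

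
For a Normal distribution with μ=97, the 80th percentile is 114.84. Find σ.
σ = 21.1972

For X ~ Normal(μ, σ), the p-th percentile satisfies x = μ + z_p × σ,
where z_p = Φ⁻¹(p) is the standard normal quantile.

Step 1: z_{0.8} = Φ⁻¹(0.8) = 0.8416

Step 2: Solve for σ:
114.84 = 97 + 0.8416 × σ
σ = (114.84 - 97) / 0.8416
σ = 17.84 / 0.8416
σ = 21.1972

Verification: μ + z × σ = 97 + 0.8416 × 21.1972 = 114.84 ✓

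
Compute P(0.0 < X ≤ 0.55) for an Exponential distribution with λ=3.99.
0.888586

We have X ~ Exponential(λ=3.99).

To find P(0.0 < X ≤ 0.55), we use:
P(0.0 < X ≤ 0.55) = P(X ≤ 0.55) - P(X ≤ 0.0)
                 = F(0.55) - F(0.0)
                 = 0.888586 - 0.000000
                 = 0.888586

So there's approximately a 88.9% chance that X falls in this range.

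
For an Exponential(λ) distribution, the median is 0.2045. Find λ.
λ = 3.3895

For X ~ Exponential(λ), the CDF is F(x) = 1 - e^(-λx).
The median m satisfies F(m) = 0.5:
1 - e^(-λm) = 0.5
e^(-λm) = 0.5
λm = ln(2)
m = ln(2) / λ

Given m = 0.2045:
λ = ln(2) / 0.2045 = 0.693147 / 0.2045 = 3.3895

Verification: ln(2) / 3.3895 = 0.2045 ✓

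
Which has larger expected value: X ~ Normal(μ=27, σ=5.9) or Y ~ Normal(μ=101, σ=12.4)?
Y has larger mean (101.0000 > 27.0000)

Compute the expected value for each distribution:

X ~ Normal(μ=27, σ=5.9):
E[X] = 27.0000

Y ~ Normal(μ=101, σ=12.4):
E[Y] = 101.0000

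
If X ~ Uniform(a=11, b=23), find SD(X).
3.4641

We have X ~ Uniform(a=11, b=23).

For a Uniform distribution with a=11, b=23:
σ = √Var(X) = 3.4641

The standard deviation is the square root of the variance.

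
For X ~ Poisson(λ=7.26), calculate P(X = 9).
0.108565

We have X ~ Poisson(λ=7.26).

For a Poisson distribution, the PMF gives us the probability of each outcome.

Using the PMF formula:
P(X = 9) = 0.108565

Rounded to 4 decimal places: 0.1086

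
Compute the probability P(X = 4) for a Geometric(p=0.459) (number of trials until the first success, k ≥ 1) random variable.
0.072678

We have X ~ Geometric(p=0.459) (number of trials until the first success, k ≥ 1).

For a Geometric distribution, the PMF gives us the probability of each outcome.

Using the PMF formula:
P(X = 4) = 0.072678

Rounded to 4 decimal places: 0.0727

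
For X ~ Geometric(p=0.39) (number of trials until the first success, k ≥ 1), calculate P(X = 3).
0.145119

We have X ~ Geometric(p=0.39) (number of trials until the first success, k ≥ 1).

For a Geometric distribution, the PMF gives us the probability of each outcome.

Using the PMF formula:
P(X = 3) = 0.145119

Rounded to 4 decimal places: 0.1451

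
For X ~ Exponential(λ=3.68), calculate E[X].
0.2717

We have X ~ Exponential(λ=3.68).

For an Exponential distribution with λ=3.68:
E[X] = 0.2717

This is the expected (average) value of X.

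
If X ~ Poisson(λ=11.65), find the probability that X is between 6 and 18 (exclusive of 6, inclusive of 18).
0.915207

We have X ~ Poisson(λ=11.65).

To find P(6 < X ≤ 18), we use:
P(6 < X ≤ 18) = P(X ≤ 18) - P(X ≤ 6)
                 = F(18) - F(6)
                 = 0.970767 - 0.055560
                 = 0.915207

So there's approximately a 91.5% chance that X falls in this range.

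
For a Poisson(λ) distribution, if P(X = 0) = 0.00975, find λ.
λ = 4.6305

For a Poisson(λ) distribution, the PMF at 0 is:
P(X = 0) = λ^0 e^(-λ) / 0! = e^(-λ)

Given P(X = 0) = 0.00975:
e^(-λ) = 0.00975
-λ = ln(0.00975)
λ = -ln(0.00975) = 4.6305

Verification: e^(-4.6305) = 0.00975 ✓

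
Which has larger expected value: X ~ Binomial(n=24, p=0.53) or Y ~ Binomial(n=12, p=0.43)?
X has larger mean (12.7200 > 5.1600)

Compute the expected value for each distribution:

X ~ Binomial(n=24, p=0.53):
E[X] = 12.7200

Y ~ Binomial(n=12, p=0.43):
E[Y] = 5.1600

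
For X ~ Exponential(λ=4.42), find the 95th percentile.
0.6778

We have X ~ Exponential(λ=4.42).

We want to find x such that P(X ≤ x) = 0.95.

This is the 95th percentile, which means 95% of values fall below this point.

Using the inverse CDF (quantile function):
x = F⁻¹(0.95) = 0.6778

Verification: P(X ≤ 0.6778) = 0.95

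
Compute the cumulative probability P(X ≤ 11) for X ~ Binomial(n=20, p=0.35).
0.980421

We have X ~ Binomial(n=20, p=0.35).

The CDF gives us P(X ≤ k).

Using the CDF:
P(X ≤ 11) = 0.980421

This means there's approximately a 98.0% chance that X is at most 11.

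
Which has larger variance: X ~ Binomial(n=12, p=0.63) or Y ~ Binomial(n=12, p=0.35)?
X has larger variance (2.7972 > 2.7300)

Compute the variance for each distribution:

X ~ Binomial(n=12, p=0.63):
Var(X) = 2.7972

Y ~ Binomial(n=12, p=0.35):
Var(Y) = 2.7300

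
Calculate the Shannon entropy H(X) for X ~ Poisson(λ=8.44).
2.4748 nats

We have X ~ Poisson(λ=8.44).

The Shannon entropy measures the uncertainty or information content of the distribution.

For a Poisson distribution with λ=8.44:
H(X) = 2.4748 nats

(In bits, this would be 3.5704 bits.)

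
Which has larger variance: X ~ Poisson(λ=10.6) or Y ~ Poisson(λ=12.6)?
Y has larger variance (12.6000 > 10.6000)

Compute the variance for each distribution:

X ~ Poisson(λ=10.6):
Var(X) = 10.6000

Y ~ Poisson(λ=12.6):
Var(Y) = 12.6000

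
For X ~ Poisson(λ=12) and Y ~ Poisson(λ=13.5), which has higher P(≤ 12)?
X has higher probability (P(X ≤ 12) = 0.5760 > P(Y ≤ 12) = 0.4093)

Compute P(≤ 12) for each distribution:

X ~ Poisson(λ=12):
P(X ≤ 12) = 0.5760

Y ~ Poisson(λ=13.5):
P(Y ≤ 12) = 0.4093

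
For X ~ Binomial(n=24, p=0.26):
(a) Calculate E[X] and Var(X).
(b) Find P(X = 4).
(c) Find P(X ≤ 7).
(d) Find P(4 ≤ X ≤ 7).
(a) E[X] = 6.2400, Var(X) = 4.6176
(b) P(X = 4) = 0.117733
(c) P(X ≤ 7) = 0.729072
(d) P(4 ≤ X ≤ 7) = 0.633616

We have X ~ Binomial(n=24, p=0.26).

(a) Moments:
E[X] = 6.2400
Var(X) = 4.6176
σ = √Var(X) = 2.1489

(b) Point probability using PMF:
P(X = 4) = 0.117733

(c) Cumulative probability using CDF:
P(X ≤ 7) = F(7) = 0.729072

(d) Range probability:
P(4 ≤ X ≤ 7) = P(X ≤ 7) - P(X ≤ 3)
                   = F(7) - F(3)
                   = 0.729072 - 0.095455
                   = 0.633616

This means approximately 63.4% of outcomes fall in the interval [4, 7].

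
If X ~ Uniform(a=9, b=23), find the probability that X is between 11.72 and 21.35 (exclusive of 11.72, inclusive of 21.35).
0.687857

We have X ~ Uniform(a=9, b=23).

To find P(11.72 < X ≤ 21.35), we use:
P(11.72 < X ≤ 21.35) = P(X ≤ 21.35) - P(X ≤ 11.72)
                 = F(21.35) - F(11.72)
                 = 0.882143 - 0.194286
                 = 0.687857

So there's approximately a 68.8% chance that X falls in this range.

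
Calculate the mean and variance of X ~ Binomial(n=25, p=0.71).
E[X] = 17.7500, Var(X) = 5.1475

We have X ~ Binomial(n=25, p=0.71).

For a Binomial distribution with n=25, p=0.71:

Expected value:
E[X] = 17.7500

Variance:
Var(X) = 5.1475

Standard deviation:
σ = √Var(X) = 2.2688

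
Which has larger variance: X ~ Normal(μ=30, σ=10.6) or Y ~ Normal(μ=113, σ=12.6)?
Y has larger variance (158.7600 > 112.3600)

Compute the variance for each distribution:

X ~ Normal(μ=30, σ=10.6):
Var(X) = 112.3600

Y ~ Normal(μ=113, σ=12.6):
Var(Y) = 158.7600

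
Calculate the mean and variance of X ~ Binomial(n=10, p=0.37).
E[X] = 3.7000, Var(X) = 2.3310

We have X ~ Binomial(n=10, p=0.37).

For a Binomial distribution with n=10, p=0.37:

Expected value:
E[X] = 3.7000

Variance:
Var(X) = 2.3310

Standard deviation:
σ = √Var(X) = 1.5268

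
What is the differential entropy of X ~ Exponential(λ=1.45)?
0.6284 nats

We have X ~ Exponential(λ=1.45).

The differential entropy measures the uncertainty or information content of the distribution.

For an Exponential distribution with λ=1.45:
h(X) = 0.6284 nats

(In bits, this would be 0.9066 bits.)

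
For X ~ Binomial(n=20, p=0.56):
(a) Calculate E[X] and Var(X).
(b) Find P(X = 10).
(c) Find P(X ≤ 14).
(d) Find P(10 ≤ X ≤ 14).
(a) E[X] = 11.2000, Var(X) = 4.9280
(b) P(X = 10) = 0.152407
(c) P(X ≤ 14) = 0.933984
(d) P(10 ≤ X ≤ 14) = 0.712798

We have X ~ Binomial(n=20, p=0.56).

(a) Moments:
E[X] = 11.2000
Var(X) = 4.9280
σ = √Var(X) = 2.2199

(b) Point probability using PMF:
P(X = 10) = 0.152407

(c) Cumulative probability using CDF:
P(X ≤ 14) = F(14) = 0.933984

(d) Range probability:
P(10 ≤ X ≤ 14) = P(X ≤ 14) - P(X ≤ 9)
                   = F(14) - F(9)
                   = 0.933984 - 0.221186
                   = 0.712798

This means approximately 71.3% of outcomes fall in the interval [10, 14].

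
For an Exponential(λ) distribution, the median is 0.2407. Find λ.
λ = 2.8797

For X ~ Exponential(λ), the CDF is F(x) = 1 - e^(-λx).
The median m satisfies F(m) = 0.5:
1 - e^(-λm) = 0.5
e^(-λm) = 0.5
λm = ln(2)
m = ln(2) / λ

Given m = 0.2407:
λ = ln(2) / 0.2407 = 0.693147 / 0.2407 = 2.8797

Verification: ln(2) / 2.8797 = 0.2407 ✓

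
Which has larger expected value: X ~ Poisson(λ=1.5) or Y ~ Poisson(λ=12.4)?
Y has larger mean (12.4000 > 1.5000)

Compute the expected value for each distribution:

X ~ Poisson(λ=1.5):
E[X] = 1.5000

Y ~ Poisson(λ=12.4):
E[Y] = 12.4000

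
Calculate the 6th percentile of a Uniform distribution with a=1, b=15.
1.8400

We have X ~ Uniform(a=1, b=15).

We want to find x such that P(X ≤ x) = 0.06.

This is the 6th percentile, which means 6% of values fall below this point.

Using the inverse CDF (quantile function):
x = F⁻¹(0.06) = 1.8400

Verification: P(X ≤ 1.8400) = 0.06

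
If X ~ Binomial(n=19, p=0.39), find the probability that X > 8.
0.300158

We have X ~ Binomial(n=19, p=0.39).

P(X > 8) = 1 - P(X ≤ 8)
                = 1 - F(8)
                = 1 - 0.699842
                = 0.300158

So there's approximately a 30.0% chance that X exceeds 8.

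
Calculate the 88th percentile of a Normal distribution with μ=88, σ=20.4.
111.9697

We have X ~ Normal(μ=88, σ=20.4).

We want to find x such that P(X ≤ x) = 0.88.

This is the 88th percentile, which means 88% of values fall below this point.

Using the inverse CDF (quantile function):
x = F⁻¹(0.88) = 111.9697

Verification: P(X ≤ 111.9697) = 0.88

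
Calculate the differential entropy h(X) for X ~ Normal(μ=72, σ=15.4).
4.1533 nats

We have X ~ Normal(μ=72, σ=15.4).

The differential entropy measures the uncertainty or information content of the distribution.

For a Normal distribution with μ=72, σ=15.4:
h(X) = 4.1533 nats

(In bits, this would be 5.9920 bits.)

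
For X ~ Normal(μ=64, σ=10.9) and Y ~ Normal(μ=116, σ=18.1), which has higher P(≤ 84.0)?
X has higher probability (P(X ≤ 84.0) = 0.9667 > P(Y ≤ 84.0) = 0.0385)

Compute P(≤ 84.0) for each distribution:

X ~ Normal(μ=64, σ=10.9):
P(X ≤ 84.0) = 0.9667

Y ~ Normal(μ=116, σ=18.1):
P(Y ≤ 84.0) = 0.0385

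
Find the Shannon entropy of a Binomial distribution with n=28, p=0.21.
2.1798 nats

We have X ~ Binomial(n=28, p=0.21).

The Shannon entropy measures the uncertainty or information content of the distribution.

For a Binomial distribution with n=28, p=0.21:
H(X) = 2.1798 nats

(In bits, this would be 3.1448 bits.)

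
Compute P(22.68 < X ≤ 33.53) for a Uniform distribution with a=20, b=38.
0.602778

We have X ~ Uniform(a=20, b=38).

To find P(22.68 < X ≤ 33.53), we use:
P(22.68 < X ≤ 33.53) = P(X ≤ 33.53) - P(X ≤ 22.68)
                 = F(33.53) - F(22.68)
                 = 0.751667 - 0.148889
                 = 0.602778

So there's approximately a 60.3% chance that X falls in this range.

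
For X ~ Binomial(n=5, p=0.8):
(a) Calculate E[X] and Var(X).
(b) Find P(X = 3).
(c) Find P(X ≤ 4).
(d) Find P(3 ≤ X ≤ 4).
(a) E[X] = 4.0000, Var(X) = 0.8000
(b) P(X = 3) = 0.204800
(c) P(X ≤ 4) = 0.672320
(d) P(3 ≤ X ≤ 4) = 0.614400

We have X ~ Binomial(n=5, p=0.8).

(a) Moments:
E[X] = 4.0000
Var(X) = 0.8000
σ = √Var(X) = 0.8944

(b) Point probability using PMF:
P(X = 3) = 0.204800

(c) Cumulative probability using CDF:
P(X ≤ 4) = F(4) = 0.672320

(d) Range probability:
P(3 ≤ X ≤ 4) = P(X ≤ 4) - P(X ≤ 2)
                   = F(4) - F(2)
                   = 0.672320 - 0.057920
                   = 0.614400

This means approximately 61.4% of outcomes fall in the interval [3, 4].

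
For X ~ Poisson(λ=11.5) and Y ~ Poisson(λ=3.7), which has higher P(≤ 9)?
Y has higher probability (P(Y ≤ 9) = 0.9952 > P(X ≤ 9) = 0.2888)

Compute P(≤ 9) for each distribution:

X ~ Poisson(λ=11.5):
P(X ≤ 9) = 0.2888

Y ~ Poisson(λ=3.7):
P(Y ≤ 9) = 0.9952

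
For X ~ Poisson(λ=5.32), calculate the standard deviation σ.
2.3065

We have X ~ Poisson(λ=5.32).

For a Poisson distribution with λ=5.32:
σ = √Var(X) = 2.3065

The standard deviation is the square root of the variance.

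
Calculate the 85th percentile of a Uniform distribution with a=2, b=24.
20.7000

We have X ~ Uniform(a=2, b=24).

We want to find x such that P(X ≤ x) = 0.85.

This is the 85th percentile, which means 85% of values fall below this point.

Using the inverse CDF (quantile function):
x = F⁻¹(0.85) = 20.7000

Verification: P(X ≤ 20.7000) = 0.85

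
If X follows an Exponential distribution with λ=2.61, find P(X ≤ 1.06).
0.937125

We have X ~ Exponential(λ=2.61).

The CDF gives us P(X ≤ k).

Using the CDF:
P(X ≤ 1.06) = 0.937125

This means there's approximately a 93.7% chance that X is at most 1.06.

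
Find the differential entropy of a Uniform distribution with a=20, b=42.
3.0910 nats

We have X ~ Uniform(a=20, b=42).

The differential entropy measures the uncertainty or information content of the distribution.

For a Uniform distribution with a=20, b=42:
h(X) = 3.0910 nats

(In bits, this would be 4.4594 bits.)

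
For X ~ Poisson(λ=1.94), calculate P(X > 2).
0.307088

We have X ~ Poisson(λ=1.94).

P(X > 2) = 1 - P(X ≤ 2)
                = 1 - F(2)
                = 1 - 0.692912
                = 0.307088

So there's approximately a 30.7% chance that X exceeds 2.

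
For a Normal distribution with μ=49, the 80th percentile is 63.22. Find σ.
σ = 16.8960

For X ~ Normal(μ, σ), the p-th percentile satisfies x = μ + z_p × σ,
where z_p = Φ⁻¹(p) is the standard normal quantile.

Step 1: z_{0.8} = Φ⁻¹(0.8) = 0.8416

Step 2: Solve for σ:
63.22 = 49 + 0.8416 × σ
σ = (63.22 - 49) / 0.8416
σ = 14.22 / 0.8416
σ = 16.8960

Verification: μ + z × σ = 49 + 0.8416 × 16.8960 = 63.22 ✓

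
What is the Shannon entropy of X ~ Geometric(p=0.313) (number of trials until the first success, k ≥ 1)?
1.9856 nats

We have X ~ Geometric(p=0.313) (number of trials until the first success, k ≥ 1).

The Shannon entropy measures the uncertainty or information content of the distribution.

For a Geometric distribution with p=0.313 (number of trials until the first success, k ≥ 1):
H(X) = 1.9856 nats

(In bits, this would be 2.8646 bits.)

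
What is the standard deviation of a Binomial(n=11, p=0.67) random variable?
1.5595

We have X ~ Binomial(n=11, p=0.67).

For a Binomial distribution with n=11, p=0.67:
σ = √Var(X) = 1.5595

The standard deviation is the square root of the variance.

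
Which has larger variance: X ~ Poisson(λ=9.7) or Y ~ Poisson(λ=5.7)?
X has larger variance (9.7000 > 5.7000)

Compute the variance for each distribution:

X ~ Poisson(λ=9.7):
Var(X) = 9.7000

Y ~ Poisson(λ=5.7):
Var(Y) = 5.7000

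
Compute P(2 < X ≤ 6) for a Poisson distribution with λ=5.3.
0.615580

We have X ~ Poisson(λ=5.3).

To find P(2 < X ≤ 6), we use:
P(2 < X ≤ 6) = P(X ≤ 6) - P(X ≤ 2)
                 = F(6) - F(2)
                 = 0.717134 - 0.101554
                 = 0.615580

So there's approximately a 61.6% chance that X falls in this range.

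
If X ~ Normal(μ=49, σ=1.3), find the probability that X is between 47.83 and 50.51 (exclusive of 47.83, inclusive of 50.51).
0.693228

We have X ~ Normal(μ=49, σ=1.3).

To find P(47.83 < X ≤ 50.51), we use:
P(47.83 < X ≤ 50.51) = P(X ≤ 50.51) - P(X ≤ 47.83)
                 = F(50.51) - F(47.83)
                 = 0.877289 - 0.184060
                 = 0.693228

So there's approximately a 69.3% chance that X falls in this range.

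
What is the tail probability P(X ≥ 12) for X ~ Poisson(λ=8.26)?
0.131601

We have X ~ Poisson(λ=8.26).

For discrete distributions, P(X ≥ 12) = 1 - P(X ≤ 11).

P(X ≤ 11) = 0.868399
P(X ≥ 12) = 1 - 0.868399 = 0.131601

So there's approximately a 13.2% chance that X is at least 12.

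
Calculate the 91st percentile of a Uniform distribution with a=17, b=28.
27.0100

We have X ~ Uniform(a=17, b=28).

We want to find x such that P(X ≤ x) = 0.91.

This is the 91st percentile, which means 91% of values fall below this point.

Using the inverse CDF (quantile function):
x = F⁻¹(0.91) = 27.0100

Verification: P(X ≤ 27.0100) = 0.91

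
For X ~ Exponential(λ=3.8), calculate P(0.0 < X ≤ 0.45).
0.819134

We have X ~ Exponential(λ=3.8).

To find P(0.0 < X ≤ 0.45), we use:
P(0.0 < X ≤ 0.45) = P(X ≤ 0.45) - P(X ≤ 0.0)
                 = F(0.45) - F(0.0)
                 = 0.819134 - 0.000000
                 = 0.819134

So there's approximately a 81.9% chance that X falls in this range.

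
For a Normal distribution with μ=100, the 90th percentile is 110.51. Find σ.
σ = 8.2010

For X ~ Normal(μ, σ), the p-th percentile satisfies x = μ + z_p × σ,
where z_p = Φ⁻¹(p) is the standard normal quantile.

Step 1: z_{0.9} = Φ⁻¹(0.9) = 1.2816

Step 2: Solve for σ:
110.51 = 100 + 1.2816 × σ
σ = (110.51 - 100) / 1.2816
σ = 10.51 / 1.2816
σ = 8.2010

Verification: μ + z × σ = 100 + 1.2816 × 8.2010 = 110.51 ✓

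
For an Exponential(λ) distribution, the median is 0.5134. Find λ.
λ = 1.3501

For X ~ Exponential(λ), the CDF is F(x) = 1 - e^(-λx).
The median m satisfies F(m) = 0.5:
1 - e^(-λm) = 0.5
e^(-λm) = 0.5
λm = ln(2)
m = ln(2) / λ

Given m = 0.5134:
λ = ln(2) / 0.5134 = 0.693147 / 0.5134 = 1.3501

Verification: ln(2) / 1.3501 = 0.5134 ✓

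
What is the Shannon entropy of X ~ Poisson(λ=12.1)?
2.6583 nats

We have X ~ Poisson(λ=12.1).

The Shannon entropy measures the uncertainty or information content of the distribution.

For a Poisson distribution with λ=12.1:
H(X) = 2.6583 nats

(In bits, this would be 3.8352 bits.)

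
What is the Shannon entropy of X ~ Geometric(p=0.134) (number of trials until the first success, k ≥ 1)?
2.9397 nats

We have X ~ Geometric(p=0.134) (number of trials until the first success, k ≥ 1).

The Shannon entropy measures the uncertainty or information content of the distribution.

For a Geometric distribution with p=0.134 (number of trials until the first success, k ≥ 1):
H(X) = 2.9397 nats

(In bits, this would be 4.2411 bits.)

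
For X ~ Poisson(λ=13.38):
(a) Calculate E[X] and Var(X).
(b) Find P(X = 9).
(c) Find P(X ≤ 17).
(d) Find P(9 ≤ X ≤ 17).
(a) E[X] = 13.3800, Var(X) = 13.3800
(b) P(X = 9) = 0.058544
(c) P(X ≤ 17) = 0.868360
(d) P(9 ≤ X ≤ 17) = 0.784751

We have X ~ Poisson(λ=13.38).

(a) Moments:
E[X] = 13.3800
Var(X) = 13.3800
σ = √Var(X) = 3.6579

(b) Point probability using PMF:
P(X = 9) = 0.058544

(c) Cumulative probability using CDF:
P(X ≤ 17) = F(17) = 0.868360

(d) Range probability:
P(9 ≤ X ≤ 17) = P(X ≤ 17) - P(X ≤ 8)
                   = F(17) - F(8)
                   = 0.868360 - 0.083608
                   = 0.784751

This means approximately 78.5% of outcomes fall in the interval [9, 17].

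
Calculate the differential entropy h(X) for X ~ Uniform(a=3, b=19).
2.7726 nats

We have X ~ Uniform(a=3, b=19).

The differential entropy measures the uncertainty or information content of the distribution.

For a Uniform distribution with a=3, b=19:
h(X) = 2.7726 nats

(In bits, this would be 4.0000 bits.)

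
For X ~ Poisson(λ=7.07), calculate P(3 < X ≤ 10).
0.818247

We have X ~ Poisson(λ=7.07).

To find P(3 < X ≤ 10), we use:
P(3 < X ≤ 10) = P(X ≤ 10) - P(X ≤ 3)
                 = F(10) - F(3)
                 = 0.896436 - 0.078189
                 = 0.818247

So there's approximately a 81.8% chance that X falls in this range.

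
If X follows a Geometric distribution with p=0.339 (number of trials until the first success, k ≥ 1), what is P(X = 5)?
0.064715

We have X ~ Geometric(p=0.339) (number of trials until the first success, k ≥ 1).

For a Geometric distribution, the PMF gives us the probability of each outcome.

Using the PMF formula:
P(X = 5) = 0.064715

Rounded to 4 decimal places: 0.0647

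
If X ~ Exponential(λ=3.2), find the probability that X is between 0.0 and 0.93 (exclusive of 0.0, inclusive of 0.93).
0.949004

We have X ~ Exponential(λ=3.2).

To find P(0.0 < X ≤ 0.93), we use:
P(0.0 < X ≤ 0.93) = P(X ≤ 0.93) - P(X ≤ 0.0)
                 = F(0.93) - F(0.0)
                 = 0.949004 - 0.000000
                 = 0.949004

So there's approximately a 94.9% chance that X falls in this range.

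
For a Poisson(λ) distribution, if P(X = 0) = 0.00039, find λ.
λ = 7.8494

For a Poisson(λ) distribution, the PMF at 0 is:
P(X = 0) = λ^0 e^(-λ) / 0! = e^(-λ)

Given P(X = 0) = 0.00039:
e^(-λ) = 0.00039
-λ = ln(0.00039)
λ = -ln(0.00039) = 7.8494

Verification: e^(-7.8494) = 0.00039 ✓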